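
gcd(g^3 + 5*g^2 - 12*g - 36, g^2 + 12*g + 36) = g + 6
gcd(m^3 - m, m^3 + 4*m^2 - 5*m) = m^2 - m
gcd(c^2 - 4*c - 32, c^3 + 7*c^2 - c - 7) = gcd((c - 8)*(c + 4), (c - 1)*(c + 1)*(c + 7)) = 1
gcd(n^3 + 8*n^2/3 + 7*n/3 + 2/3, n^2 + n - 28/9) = 1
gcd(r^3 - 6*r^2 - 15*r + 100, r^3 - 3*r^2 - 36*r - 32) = r + 4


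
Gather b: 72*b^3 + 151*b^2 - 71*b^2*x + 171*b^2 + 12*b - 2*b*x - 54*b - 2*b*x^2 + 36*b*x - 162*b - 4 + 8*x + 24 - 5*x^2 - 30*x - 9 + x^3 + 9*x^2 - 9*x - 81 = 72*b^3 + b^2*(322 - 71*x) + b*(-2*x^2 + 34*x - 204) + x^3 + 4*x^2 - 31*x - 70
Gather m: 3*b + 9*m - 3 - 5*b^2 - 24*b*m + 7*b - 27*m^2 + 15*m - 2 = -5*b^2 + 10*b - 27*m^2 + m*(24 - 24*b) - 5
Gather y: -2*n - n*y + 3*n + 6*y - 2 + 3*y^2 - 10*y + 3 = n + 3*y^2 + y*(-n - 4) + 1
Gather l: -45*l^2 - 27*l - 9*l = -45*l^2 - 36*l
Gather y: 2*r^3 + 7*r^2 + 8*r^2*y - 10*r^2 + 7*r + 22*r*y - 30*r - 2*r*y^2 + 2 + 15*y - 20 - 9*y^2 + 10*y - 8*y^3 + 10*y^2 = 2*r^3 - 3*r^2 - 23*r - 8*y^3 + y^2*(1 - 2*r) + y*(8*r^2 + 22*r + 25) - 18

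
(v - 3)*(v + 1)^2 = v^3 - v^2 - 5*v - 3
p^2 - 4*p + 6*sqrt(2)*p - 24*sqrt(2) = (p - 4)*(p + 6*sqrt(2))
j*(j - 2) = j^2 - 2*j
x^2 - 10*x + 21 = (x - 7)*(x - 3)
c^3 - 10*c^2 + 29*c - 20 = (c - 5)*(c - 4)*(c - 1)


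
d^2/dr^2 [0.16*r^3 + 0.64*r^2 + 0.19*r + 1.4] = 0.96*r + 1.28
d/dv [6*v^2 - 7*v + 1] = 12*v - 7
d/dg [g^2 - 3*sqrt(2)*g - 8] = 2*g - 3*sqrt(2)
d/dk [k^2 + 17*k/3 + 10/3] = 2*k + 17/3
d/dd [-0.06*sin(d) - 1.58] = -0.06*cos(d)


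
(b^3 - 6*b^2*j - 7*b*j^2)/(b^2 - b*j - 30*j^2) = b*(-b^2 + 6*b*j + 7*j^2)/(-b^2 + b*j + 30*j^2)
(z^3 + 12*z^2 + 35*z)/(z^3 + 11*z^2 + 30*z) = (z + 7)/(z + 6)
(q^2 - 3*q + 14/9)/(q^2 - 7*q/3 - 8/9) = (-9*q^2 + 27*q - 14)/(-9*q^2 + 21*q + 8)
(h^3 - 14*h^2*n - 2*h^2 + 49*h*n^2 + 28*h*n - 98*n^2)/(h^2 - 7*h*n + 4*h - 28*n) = (h^2 - 7*h*n - 2*h + 14*n)/(h + 4)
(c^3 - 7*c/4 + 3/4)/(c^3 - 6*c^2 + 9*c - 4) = (c^2 + c - 3/4)/(c^2 - 5*c + 4)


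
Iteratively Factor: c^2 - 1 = (c + 1)*(c - 1)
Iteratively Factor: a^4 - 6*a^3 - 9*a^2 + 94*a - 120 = (a + 4)*(a^3 - 10*a^2 + 31*a - 30) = (a - 5)*(a + 4)*(a^2 - 5*a + 6) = (a - 5)*(a - 3)*(a + 4)*(a - 2)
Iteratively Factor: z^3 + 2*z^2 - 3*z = (z - 1)*(z^2 + 3*z) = (z - 1)*(z + 3)*(z)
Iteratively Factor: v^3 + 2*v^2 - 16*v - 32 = (v - 4)*(v^2 + 6*v + 8) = (v - 4)*(v + 4)*(v + 2)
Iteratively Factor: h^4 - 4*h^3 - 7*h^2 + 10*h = (h - 1)*(h^3 - 3*h^2 - 10*h) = (h - 5)*(h - 1)*(h^2 + 2*h) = (h - 5)*(h - 1)*(h + 2)*(h)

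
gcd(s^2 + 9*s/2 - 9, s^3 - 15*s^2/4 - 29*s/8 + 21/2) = s - 3/2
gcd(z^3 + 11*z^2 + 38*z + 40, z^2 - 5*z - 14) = z + 2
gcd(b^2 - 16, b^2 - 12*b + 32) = b - 4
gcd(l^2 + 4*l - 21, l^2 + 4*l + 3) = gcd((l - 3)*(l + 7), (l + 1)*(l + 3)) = 1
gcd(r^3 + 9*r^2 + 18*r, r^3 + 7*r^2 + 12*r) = r^2 + 3*r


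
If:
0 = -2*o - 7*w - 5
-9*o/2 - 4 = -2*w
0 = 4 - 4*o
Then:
No Solution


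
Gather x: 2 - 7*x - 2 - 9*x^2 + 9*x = -9*x^2 + 2*x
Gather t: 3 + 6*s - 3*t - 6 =6*s - 3*t - 3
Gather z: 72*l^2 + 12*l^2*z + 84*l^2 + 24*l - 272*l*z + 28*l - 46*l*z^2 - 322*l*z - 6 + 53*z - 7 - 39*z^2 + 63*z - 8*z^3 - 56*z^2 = 156*l^2 + 52*l - 8*z^3 + z^2*(-46*l - 95) + z*(12*l^2 - 594*l + 116) - 13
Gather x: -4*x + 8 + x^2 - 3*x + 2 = x^2 - 7*x + 10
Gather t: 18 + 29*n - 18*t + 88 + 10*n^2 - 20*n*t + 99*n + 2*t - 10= 10*n^2 + 128*n + t*(-20*n - 16) + 96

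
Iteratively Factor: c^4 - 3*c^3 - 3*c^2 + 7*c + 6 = (c + 1)*(c^3 - 4*c^2 + c + 6) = (c - 2)*(c + 1)*(c^2 - 2*c - 3) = (c - 3)*(c - 2)*(c + 1)*(c + 1)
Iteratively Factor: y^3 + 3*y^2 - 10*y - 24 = (y + 4)*(y^2 - y - 6) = (y - 3)*(y + 4)*(y + 2)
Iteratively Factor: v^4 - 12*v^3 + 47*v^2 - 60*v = (v - 3)*(v^3 - 9*v^2 + 20*v) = (v - 5)*(v - 3)*(v^2 - 4*v) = v*(v - 5)*(v - 3)*(v - 4)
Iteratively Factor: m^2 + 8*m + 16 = (m + 4)*(m + 4)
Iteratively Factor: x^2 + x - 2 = (x + 2)*(x - 1)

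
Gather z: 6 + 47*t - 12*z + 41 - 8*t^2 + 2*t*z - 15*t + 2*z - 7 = -8*t^2 + 32*t + z*(2*t - 10) + 40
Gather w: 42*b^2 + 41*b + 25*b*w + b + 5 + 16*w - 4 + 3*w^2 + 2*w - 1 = 42*b^2 + 42*b + 3*w^2 + w*(25*b + 18)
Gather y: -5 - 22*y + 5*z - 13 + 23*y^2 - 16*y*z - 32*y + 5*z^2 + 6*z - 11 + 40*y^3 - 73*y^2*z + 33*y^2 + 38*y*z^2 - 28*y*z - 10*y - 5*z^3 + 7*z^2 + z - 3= 40*y^3 + y^2*(56 - 73*z) + y*(38*z^2 - 44*z - 64) - 5*z^3 + 12*z^2 + 12*z - 32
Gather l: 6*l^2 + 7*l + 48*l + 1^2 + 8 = 6*l^2 + 55*l + 9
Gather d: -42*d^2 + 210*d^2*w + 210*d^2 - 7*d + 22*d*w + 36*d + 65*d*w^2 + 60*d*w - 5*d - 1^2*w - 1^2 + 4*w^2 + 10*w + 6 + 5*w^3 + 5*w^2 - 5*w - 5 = d^2*(210*w + 168) + d*(65*w^2 + 82*w + 24) + 5*w^3 + 9*w^2 + 4*w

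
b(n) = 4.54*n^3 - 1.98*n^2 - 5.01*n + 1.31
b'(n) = 13.62*n^2 - 3.96*n - 5.01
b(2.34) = 36.92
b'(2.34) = 60.30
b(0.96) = -1.31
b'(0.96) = 3.74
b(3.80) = 202.80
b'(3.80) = 176.61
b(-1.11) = -1.78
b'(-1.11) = 16.17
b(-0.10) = 1.79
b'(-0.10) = -4.48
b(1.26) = 0.94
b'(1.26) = 11.62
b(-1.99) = -32.34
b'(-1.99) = 56.81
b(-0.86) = 1.27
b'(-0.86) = 8.47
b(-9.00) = -3423.64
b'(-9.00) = 1133.85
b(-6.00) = -1020.55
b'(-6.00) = 509.07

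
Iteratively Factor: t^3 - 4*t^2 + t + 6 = (t + 1)*(t^2 - 5*t + 6) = (t - 2)*(t + 1)*(t - 3)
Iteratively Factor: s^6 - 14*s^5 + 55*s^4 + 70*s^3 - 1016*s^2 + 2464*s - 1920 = (s - 4)*(s^5 - 10*s^4 + 15*s^3 + 130*s^2 - 496*s + 480) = (s - 5)*(s - 4)*(s^4 - 5*s^3 - 10*s^2 + 80*s - 96) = (s - 5)*(s - 4)*(s - 2)*(s^3 - 3*s^2 - 16*s + 48) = (s - 5)*(s - 4)^2*(s - 2)*(s^2 + s - 12) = (s - 5)*(s - 4)^2*(s - 2)*(s + 4)*(s - 3)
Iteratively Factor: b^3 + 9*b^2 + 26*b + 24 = (b + 4)*(b^2 + 5*b + 6) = (b + 3)*(b + 4)*(b + 2)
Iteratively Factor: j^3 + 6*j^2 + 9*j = (j)*(j^2 + 6*j + 9) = j*(j + 3)*(j + 3)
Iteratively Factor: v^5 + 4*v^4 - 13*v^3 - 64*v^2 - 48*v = (v + 3)*(v^4 + v^3 - 16*v^2 - 16*v) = (v + 1)*(v + 3)*(v^3 - 16*v) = (v - 4)*(v + 1)*(v + 3)*(v^2 + 4*v) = (v - 4)*(v + 1)*(v + 3)*(v + 4)*(v)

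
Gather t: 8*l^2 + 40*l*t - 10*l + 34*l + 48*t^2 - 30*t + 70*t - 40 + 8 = 8*l^2 + 24*l + 48*t^2 + t*(40*l + 40) - 32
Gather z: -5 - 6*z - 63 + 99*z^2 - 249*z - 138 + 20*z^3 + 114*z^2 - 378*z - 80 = 20*z^3 + 213*z^2 - 633*z - 286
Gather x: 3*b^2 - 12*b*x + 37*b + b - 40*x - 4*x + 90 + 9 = 3*b^2 + 38*b + x*(-12*b - 44) + 99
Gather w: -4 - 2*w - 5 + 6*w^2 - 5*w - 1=6*w^2 - 7*w - 10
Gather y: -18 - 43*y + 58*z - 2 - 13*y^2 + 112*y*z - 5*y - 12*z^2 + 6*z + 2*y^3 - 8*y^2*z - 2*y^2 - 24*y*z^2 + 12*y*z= 2*y^3 + y^2*(-8*z - 15) + y*(-24*z^2 + 124*z - 48) - 12*z^2 + 64*z - 20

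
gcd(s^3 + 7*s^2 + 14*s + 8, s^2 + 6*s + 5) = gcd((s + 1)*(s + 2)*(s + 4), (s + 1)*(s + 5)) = s + 1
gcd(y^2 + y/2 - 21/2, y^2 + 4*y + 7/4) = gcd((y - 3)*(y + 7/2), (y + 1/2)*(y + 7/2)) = y + 7/2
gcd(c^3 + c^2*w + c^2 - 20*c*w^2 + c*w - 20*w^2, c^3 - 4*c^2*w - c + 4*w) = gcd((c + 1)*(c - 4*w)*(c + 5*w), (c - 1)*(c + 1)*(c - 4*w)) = -c^2 + 4*c*w - c + 4*w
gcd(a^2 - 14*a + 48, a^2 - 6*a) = a - 6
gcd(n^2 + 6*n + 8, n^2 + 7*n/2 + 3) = n + 2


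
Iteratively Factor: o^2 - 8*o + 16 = (o - 4)*(o - 4)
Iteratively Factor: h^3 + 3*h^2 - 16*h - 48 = (h + 3)*(h^2 - 16) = (h - 4)*(h + 3)*(h + 4)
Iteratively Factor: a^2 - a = (a - 1)*(a)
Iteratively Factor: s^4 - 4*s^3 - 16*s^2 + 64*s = (s + 4)*(s^3 - 8*s^2 + 16*s) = (s - 4)*(s + 4)*(s^2 - 4*s) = (s - 4)^2*(s + 4)*(s)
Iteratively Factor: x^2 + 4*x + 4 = (x + 2)*(x + 2)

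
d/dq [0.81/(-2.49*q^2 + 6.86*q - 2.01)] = (4.0338*q - 5.5566)/(2.49*q^2 - 6.86*q + 2.01)^2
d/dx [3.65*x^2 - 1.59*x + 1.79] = 7.3*x - 1.59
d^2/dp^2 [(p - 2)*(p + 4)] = 2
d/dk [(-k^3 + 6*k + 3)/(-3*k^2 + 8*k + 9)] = (3*k^4 - 16*k^3 - 9*k^2 + 18*k + 30)/(9*k^4 - 48*k^3 + 10*k^2 + 144*k + 81)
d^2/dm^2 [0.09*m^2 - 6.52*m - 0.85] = 0.180000000000000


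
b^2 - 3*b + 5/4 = (b - 5/2)*(b - 1/2)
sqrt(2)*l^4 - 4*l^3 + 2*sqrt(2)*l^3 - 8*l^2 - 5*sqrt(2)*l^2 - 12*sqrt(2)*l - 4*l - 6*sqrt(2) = (l + 1)*(l - 3*sqrt(2))*(l + sqrt(2))*(sqrt(2)*l + sqrt(2))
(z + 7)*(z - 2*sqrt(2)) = z^2 - 2*sqrt(2)*z + 7*z - 14*sqrt(2)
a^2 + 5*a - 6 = (a - 1)*(a + 6)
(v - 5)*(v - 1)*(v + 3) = v^3 - 3*v^2 - 13*v + 15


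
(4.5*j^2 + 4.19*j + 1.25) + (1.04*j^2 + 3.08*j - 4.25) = 5.54*j^2 + 7.27*j - 3.0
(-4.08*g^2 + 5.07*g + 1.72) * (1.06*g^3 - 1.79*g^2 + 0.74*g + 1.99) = -4.3248*g^5 + 12.6774*g^4 - 10.2713*g^3 - 7.4462*g^2 + 11.3621*g + 3.4228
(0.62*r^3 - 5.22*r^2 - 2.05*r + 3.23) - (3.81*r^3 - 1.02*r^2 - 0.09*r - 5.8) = -3.19*r^3 - 4.2*r^2 - 1.96*r + 9.03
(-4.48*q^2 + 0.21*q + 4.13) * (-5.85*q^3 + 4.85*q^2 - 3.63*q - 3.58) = 26.208*q^5 - 22.9565*q^4 - 6.8796*q^3 + 35.3066*q^2 - 15.7437*q - 14.7854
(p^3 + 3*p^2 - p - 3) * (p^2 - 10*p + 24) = p^5 - 7*p^4 - 7*p^3 + 79*p^2 + 6*p - 72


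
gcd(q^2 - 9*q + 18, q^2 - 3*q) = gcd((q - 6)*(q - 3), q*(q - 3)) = q - 3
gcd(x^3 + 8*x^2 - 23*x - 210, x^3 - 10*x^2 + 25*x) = x - 5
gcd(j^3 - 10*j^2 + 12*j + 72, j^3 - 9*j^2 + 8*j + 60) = j^2 - 4*j - 12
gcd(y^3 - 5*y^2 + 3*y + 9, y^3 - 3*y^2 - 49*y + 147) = y - 3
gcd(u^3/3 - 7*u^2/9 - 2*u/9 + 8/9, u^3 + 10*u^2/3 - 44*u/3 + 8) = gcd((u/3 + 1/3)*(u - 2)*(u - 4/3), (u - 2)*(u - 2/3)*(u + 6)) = u - 2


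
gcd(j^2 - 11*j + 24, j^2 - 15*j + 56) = j - 8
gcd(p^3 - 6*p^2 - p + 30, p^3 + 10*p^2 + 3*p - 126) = p - 3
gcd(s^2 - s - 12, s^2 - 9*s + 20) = s - 4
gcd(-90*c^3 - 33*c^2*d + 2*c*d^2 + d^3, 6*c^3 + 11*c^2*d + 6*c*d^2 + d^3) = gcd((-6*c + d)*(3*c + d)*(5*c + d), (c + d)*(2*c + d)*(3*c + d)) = 3*c + d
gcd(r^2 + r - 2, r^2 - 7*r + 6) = r - 1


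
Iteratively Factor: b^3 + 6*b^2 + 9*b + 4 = (b + 1)*(b^2 + 5*b + 4) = (b + 1)^2*(b + 4)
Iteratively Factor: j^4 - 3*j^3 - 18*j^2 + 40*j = (j - 5)*(j^3 + 2*j^2 - 8*j) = (j - 5)*(j + 4)*(j^2 - 2*j) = j*(j - 5)*(j + 4)*(j - 2)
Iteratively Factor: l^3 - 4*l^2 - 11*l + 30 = (l - 5)*(l^2 + l - 6) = (l - 5)*(l - 2)*(l + 3)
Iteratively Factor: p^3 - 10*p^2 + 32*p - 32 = (p - 4)*(p^2 - 6*p + 8) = (p - 4)*(p - 2)*(p - 4)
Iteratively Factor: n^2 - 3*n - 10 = (n + 2)*(n - 5)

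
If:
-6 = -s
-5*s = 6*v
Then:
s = 6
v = -5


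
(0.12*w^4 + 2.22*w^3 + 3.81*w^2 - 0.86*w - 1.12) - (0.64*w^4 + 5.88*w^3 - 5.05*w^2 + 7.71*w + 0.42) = -0.52*w^4 - 3.66*w^3 + 8.86*w^2 - 8.57*w - 1.54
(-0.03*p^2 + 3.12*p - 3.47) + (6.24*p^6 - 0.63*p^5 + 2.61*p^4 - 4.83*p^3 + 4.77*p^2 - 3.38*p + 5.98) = 6.24*p^6 - 0.63*p^5 + 2.61*p^4 - 4.83*p^3 + 4.74*p^2 - 0.26*p + 2.51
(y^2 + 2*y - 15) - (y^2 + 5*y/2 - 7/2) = -y/2 - 23/2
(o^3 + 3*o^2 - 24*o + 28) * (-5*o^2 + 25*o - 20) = -5*o^5 + 10*o^4 + 175*o^3 - 800*o^2 + 1180*o - 560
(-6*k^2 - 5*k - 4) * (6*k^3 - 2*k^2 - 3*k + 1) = -36*k^5 - 18*k^4 + 4*k^3 + 17*k^2 + 7*k - 4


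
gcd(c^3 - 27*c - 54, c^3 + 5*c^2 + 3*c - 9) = c^2 + 6*c + 9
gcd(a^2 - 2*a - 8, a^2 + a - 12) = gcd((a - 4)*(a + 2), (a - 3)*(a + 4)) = 1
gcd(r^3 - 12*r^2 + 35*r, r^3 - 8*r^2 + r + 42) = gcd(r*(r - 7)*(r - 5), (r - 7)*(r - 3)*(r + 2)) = r - 7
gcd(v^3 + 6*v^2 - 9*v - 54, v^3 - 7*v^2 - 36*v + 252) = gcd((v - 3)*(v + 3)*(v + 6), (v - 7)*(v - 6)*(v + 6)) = v + 6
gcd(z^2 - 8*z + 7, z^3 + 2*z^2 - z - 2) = z - 1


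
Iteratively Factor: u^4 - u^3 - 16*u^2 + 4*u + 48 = (u + 3)*(u^3 - 4*u^2 - 4*u + 16) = (u + 2)*(u + 3)*(u^2 - 6*u + 8) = (u - 4)*(u + 2)*(u + 3)*(u - 2)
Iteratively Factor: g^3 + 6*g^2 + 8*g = (g + 4)*(g^2 + 2*g) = (g + 2)*(g + 4)*(g)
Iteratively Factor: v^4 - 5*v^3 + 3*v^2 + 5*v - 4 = (v - 1)*(v^3 - 4*v^2 - v + 4) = (v - 1)^2*(v^2 - 3*v - 4) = (v - 1)^2*(v + 1)*(v - 4)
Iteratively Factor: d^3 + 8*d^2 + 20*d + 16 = (d + 2)*(d^2 + 6*d + 8) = (d + 2)^2*(d + 4)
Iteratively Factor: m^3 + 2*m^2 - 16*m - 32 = (m + 2)*(m^2 - 16) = (m + 2)*(m + 4)*(m - 4)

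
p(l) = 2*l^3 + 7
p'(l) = 6*l^2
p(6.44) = 541.18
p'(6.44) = 248.84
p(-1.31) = 2.50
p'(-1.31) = 10.30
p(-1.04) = 4.75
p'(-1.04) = 6.49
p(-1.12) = 4.19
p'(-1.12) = 7.53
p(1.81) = 18.86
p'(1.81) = 19.66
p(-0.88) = 5.64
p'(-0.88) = 4.65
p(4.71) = 215.97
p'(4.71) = 133.10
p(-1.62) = -1.50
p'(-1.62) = 15.75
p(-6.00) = -425.00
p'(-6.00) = 216.00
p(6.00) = 439.00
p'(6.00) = 216.00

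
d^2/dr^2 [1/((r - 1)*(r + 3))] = 2*((r - 1)^2 + (r - 1)*(r + 3) + (r + 3)^2)/((r - 1)^3*(r + 3)^3)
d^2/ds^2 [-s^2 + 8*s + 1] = -2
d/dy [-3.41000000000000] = 0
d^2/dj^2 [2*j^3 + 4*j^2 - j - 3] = 12*j + 8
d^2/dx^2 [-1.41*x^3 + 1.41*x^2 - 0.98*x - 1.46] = 2.82 - 8.46*x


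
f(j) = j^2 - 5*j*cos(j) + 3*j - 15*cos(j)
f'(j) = 5*j*sin(j) + 2*j + 15*sin(j) - 5*cos(j) + 3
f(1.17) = -3.26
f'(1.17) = 22.59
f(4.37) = 44.58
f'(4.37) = -21.29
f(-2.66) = 0.60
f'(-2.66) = 1.32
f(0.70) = -11.56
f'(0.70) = 12.49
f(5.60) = 14.81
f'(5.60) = -16.82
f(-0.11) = -14.68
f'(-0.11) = -3.78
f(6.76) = 22.62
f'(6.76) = 34.47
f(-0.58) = -11.52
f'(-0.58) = -8.97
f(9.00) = 162.67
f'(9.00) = 50.28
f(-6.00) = 32.40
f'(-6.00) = -17.99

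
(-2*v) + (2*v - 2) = -2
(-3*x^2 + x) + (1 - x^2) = -4*x^2 + x + 1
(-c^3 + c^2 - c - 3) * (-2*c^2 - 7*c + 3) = 2*c^5 + 5*c^4 - 8*c^3 + 16*c^2 + 18*c - 9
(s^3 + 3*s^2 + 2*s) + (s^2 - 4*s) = s^3 + 4*s^2 - 2*s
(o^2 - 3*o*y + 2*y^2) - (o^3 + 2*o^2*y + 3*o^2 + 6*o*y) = -o^3 - 2*o^2*y - 2*o^2 - 9*o*y + 2*y^2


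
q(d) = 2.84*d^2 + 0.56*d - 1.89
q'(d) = 5.68*d + 0.56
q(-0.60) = -1.20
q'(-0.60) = -2.85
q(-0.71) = -0.86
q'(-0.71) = -3.47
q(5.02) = 72.49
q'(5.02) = 29.07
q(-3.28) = 26.83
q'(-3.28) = -18.07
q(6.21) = 111.11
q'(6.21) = 35.83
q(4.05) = 46.96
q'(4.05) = 23.56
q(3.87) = 42.81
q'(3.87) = 22.54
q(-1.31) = 2.25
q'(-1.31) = -6.88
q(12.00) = 413.79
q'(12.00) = 68.72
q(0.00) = -1.89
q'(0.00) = 0.56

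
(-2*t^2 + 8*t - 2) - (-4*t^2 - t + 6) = 2*t^2 + 9*t - 8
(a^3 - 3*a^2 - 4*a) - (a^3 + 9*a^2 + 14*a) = -12*a^2 - 18*a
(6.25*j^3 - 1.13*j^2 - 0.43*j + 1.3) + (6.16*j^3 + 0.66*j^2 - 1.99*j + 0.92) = 12.41*j^3 - 0.47*j^2 - 2.42*j + 2.22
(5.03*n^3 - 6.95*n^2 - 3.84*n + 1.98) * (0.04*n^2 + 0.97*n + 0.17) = 0.2012*n^5 + 4.6011*n^4 - 6.04*n^3 - 4.8271*n^2 + 1.2678*n + 0.3366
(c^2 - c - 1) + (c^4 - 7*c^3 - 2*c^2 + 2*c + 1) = c^4 - 7*c^3 - c^2 + c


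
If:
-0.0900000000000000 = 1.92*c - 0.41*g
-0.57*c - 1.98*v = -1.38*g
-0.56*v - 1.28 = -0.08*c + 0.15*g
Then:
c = -0.61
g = -2.64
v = -1.67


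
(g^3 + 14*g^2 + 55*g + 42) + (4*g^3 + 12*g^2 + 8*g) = 5*g^3 + 26*g^2 + 63*g + 42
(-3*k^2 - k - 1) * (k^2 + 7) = -3*k^4 - k^3 - 22*k^2 - 7*k - 7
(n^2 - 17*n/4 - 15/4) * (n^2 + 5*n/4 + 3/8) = n^4 - 3*n^3 - 139*n^2/16 - 201*n/32 - 45/32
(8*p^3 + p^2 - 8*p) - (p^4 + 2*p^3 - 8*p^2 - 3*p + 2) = -p^4 + 6*p^3 + 9*p^2 - 5*p - 2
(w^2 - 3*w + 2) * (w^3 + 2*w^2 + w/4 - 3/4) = w^5 - w^4 - 15*w^3/4 + 5*w^2/2 + 11*w/4 - 3/2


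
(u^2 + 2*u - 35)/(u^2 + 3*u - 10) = (u^2 + 2*u - 35)/(u^2 + 3*u - 10)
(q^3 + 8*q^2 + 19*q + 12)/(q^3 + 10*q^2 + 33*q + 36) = (q + 1)/(q + 3)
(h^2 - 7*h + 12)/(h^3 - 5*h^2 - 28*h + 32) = (h^2 - 7*h + 12)/(h^3 - 5*h^2 - 28*h + 32)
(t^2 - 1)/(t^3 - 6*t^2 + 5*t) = (t + 1)/(t*(t - 5))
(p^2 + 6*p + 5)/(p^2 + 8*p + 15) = (p + 1)/(p + 3)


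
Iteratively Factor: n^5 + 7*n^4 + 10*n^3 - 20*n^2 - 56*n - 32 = (n + 4)*(n^4 + 3*n^3 - 2*n^2 - 12*n - 8) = (n + 1)*(n + 4)*(n^3 + 2*n^2 - 4*n - 8) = (n + 1)*(n + 2)*(n + 4)*(n^2 - 4) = (n + 1)*(n + 2)^2*(n + 4)*(n - 2)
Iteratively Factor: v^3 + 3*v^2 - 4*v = (v + 4)*(v^2 - v) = v*(v + 4)*(v - 1)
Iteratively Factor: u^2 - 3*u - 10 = (u - 5)*(u + 2)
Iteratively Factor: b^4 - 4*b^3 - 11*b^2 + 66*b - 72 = (b - 2)*(b^3 - 2*b^2 - 15*b + 36) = (b - 2)*(b + 4)*(b^2 - 6*b + 9) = (b - 3)*(b - 2)*(b + 4)*(b - 3)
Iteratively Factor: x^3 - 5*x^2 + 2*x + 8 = (x - 4)*(x^2 - x - 2) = (x - 4)*(x - 2)*(x + 1)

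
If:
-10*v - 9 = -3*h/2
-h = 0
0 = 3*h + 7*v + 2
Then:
No Solution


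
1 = 1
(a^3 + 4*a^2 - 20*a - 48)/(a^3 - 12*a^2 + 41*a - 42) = (a^3 + 4*a^2 - 20*a - 48)/(a^3 - 12*a^2 + 41*a - 42)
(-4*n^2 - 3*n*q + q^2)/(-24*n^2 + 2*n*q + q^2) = (n + q)/(6*n + q)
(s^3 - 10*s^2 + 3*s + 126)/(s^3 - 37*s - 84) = (s - 6)/(s + 4)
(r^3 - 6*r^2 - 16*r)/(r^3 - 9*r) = (r^2 - 6*r - 16)/(r^2 - 9)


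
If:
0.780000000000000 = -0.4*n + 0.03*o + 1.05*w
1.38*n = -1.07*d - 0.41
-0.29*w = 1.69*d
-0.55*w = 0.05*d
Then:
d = 0.00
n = -0.30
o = 22.04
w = 0.00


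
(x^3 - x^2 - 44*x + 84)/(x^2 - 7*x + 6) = (x^2 + 5*x - 14)/(x - 1)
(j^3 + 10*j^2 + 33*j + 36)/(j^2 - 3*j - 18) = (j^2 + 7*j + 12)/(j - 6)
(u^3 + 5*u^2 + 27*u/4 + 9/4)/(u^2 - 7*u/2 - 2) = (2*u^2 + 9*u + 9)/(2*(u - 4))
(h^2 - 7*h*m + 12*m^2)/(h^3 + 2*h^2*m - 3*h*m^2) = (h^2 - 7*h*m + 12*m^2)/(h*(h^2 + 2*h*m - 3*m^2))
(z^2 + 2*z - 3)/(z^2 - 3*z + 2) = (z + 3)/(z - 2)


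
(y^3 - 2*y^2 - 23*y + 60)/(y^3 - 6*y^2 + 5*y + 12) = (y + 5)/(y + 1)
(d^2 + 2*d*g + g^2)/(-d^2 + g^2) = (-d - g)/(d - g)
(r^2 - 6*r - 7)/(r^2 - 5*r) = (r^2 - 6*r - 7)/(r*(r - 5))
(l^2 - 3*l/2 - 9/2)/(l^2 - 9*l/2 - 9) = (l - 3)/(l - 6)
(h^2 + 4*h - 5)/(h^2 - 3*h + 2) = (h + 5)/(h - 2)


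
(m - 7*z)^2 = m^2 - 14*m*z + 49*z^2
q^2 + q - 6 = (q - 2)*(q + 3)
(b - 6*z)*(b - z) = b^2 - 7*b*z + 6*z^2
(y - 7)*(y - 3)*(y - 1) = y^3 - 11*y^2 + 31*y - 21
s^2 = s^2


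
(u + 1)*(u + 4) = u^2 + 5*u + 4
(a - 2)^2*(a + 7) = a^3 + 3*a^2 - 24*a + 28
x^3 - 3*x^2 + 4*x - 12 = (x - 3)*(x - 2*I)*(x + 2*I)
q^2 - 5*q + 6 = (q - 3)*(q - 2)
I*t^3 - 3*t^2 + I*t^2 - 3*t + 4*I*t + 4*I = (t + 1)*(t + 4*I)*(I*t + 1)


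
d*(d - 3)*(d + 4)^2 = d^4 + 5*d^3 - 8*d^2 - 48*d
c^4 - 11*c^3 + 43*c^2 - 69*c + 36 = (c - 4)*(c - 3)^2*(c - 1)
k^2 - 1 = (k - 1)*(k + 1)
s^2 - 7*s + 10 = (s - 5)*(s - 2)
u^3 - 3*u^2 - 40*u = u*(u - 8)*(u + 5)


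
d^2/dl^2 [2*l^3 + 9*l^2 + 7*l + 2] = 12*l + 18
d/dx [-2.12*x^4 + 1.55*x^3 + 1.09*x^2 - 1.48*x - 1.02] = -8.48*x^3 + 4.65*x^2 + 2.18*x - 1.48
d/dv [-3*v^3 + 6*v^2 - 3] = 3*v*(4 - 3*v)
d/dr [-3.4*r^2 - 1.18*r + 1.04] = -6.8*r - 1.18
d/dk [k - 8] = 1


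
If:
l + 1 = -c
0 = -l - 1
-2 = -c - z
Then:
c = 0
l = -1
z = 2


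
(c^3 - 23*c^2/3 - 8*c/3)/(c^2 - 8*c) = c + 1/3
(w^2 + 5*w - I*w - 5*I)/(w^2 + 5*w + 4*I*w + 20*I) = (w - I)/(w + 4*I)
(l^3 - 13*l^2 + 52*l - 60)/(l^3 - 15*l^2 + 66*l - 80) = (l - 6)/(l - 8)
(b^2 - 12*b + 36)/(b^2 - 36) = (b - 6)/(b + 6)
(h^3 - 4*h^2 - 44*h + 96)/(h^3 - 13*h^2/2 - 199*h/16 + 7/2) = 16*(h^2 + 4*h - 12)/(16*h^2 + 24*h - 7)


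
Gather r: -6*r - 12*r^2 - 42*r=-12*r^2 - 48*r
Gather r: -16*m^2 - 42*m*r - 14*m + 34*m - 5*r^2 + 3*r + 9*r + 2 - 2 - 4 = -16*m^2 + 20*m - 5*r^2 + r*(12 - 42*m) - 4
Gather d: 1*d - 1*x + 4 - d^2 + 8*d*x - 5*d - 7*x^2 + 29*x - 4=-d^2 + d*(8*x - 4) - 7*x^2 + 28*x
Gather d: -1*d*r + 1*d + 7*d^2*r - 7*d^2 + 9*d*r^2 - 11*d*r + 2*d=d^2*(7*r - 7) + d*(9*r^2 - 12*r + 3)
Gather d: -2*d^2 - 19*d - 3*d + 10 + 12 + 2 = -2*d^2 - 22*d + 24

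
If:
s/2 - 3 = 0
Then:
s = 6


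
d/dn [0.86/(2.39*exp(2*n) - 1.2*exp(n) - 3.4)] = (1.032 - 4.1108*exp(n))*exp(n)/(-2.39*exp(2*n) + 1.2*exp(n) + 3.4)^2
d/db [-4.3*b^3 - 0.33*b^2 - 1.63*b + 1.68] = -12.9*b^2 - 0.66*b - 1.63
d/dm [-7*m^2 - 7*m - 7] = -14*m - 7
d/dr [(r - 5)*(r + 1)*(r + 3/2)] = 3*r^2 - 5*r - 11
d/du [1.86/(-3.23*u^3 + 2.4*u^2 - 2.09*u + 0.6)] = (18.0234*u^2 - 8.928*u + 3.8874)/(3.23*u^3 - 2.4*u^2 + 2.09*u - 0.6)^2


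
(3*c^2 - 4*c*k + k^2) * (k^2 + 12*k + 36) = 3*c^2*k^2 + 36*c^2*k + 108*c^2 - 4*c*k^3 - 48*c*k^2 - 144*c*k + k^4 + 12*k^3 + 36*k^2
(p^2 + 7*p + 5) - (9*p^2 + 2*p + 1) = -8*p^2 + 5*p + 4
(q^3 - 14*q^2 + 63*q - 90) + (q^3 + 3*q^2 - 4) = 2*q^3 - 11*q^2 + 63*q - 94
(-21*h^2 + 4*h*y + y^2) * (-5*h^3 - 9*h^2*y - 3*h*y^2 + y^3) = 105*h^5 + 169*h^4*y + 22*h^3*y^2 - 42*h^2*y^3 + h*y^4 + y^5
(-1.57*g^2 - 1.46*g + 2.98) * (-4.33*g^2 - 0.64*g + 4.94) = 6.7981*g^4 + 7.3266*g^3 - 19.7248*g^2 - 9.1196*g + 14.7212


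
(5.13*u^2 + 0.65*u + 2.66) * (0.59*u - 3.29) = 3.0267*u^3 - 16.4942*u^2 - 0.5691*u - 8.7514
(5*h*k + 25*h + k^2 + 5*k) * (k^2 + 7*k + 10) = 5*h*k^3 + 60*h*k^2 + 225*h*k + 250*h + k^4 + 12*k^3 + 45*k^2 + 50*k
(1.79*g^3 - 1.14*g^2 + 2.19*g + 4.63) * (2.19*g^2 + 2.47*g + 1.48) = 3.9201*g^5 + 1.9247*g^4 + 4.6295*g^3 + 13.8618*g^2 + 14.6773*g + 6.8524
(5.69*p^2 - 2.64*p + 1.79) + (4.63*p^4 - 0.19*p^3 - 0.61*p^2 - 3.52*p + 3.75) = 4.63*p^4 - 0.19*p^3 + 5.08*p^2 - 6.16*p + 5.54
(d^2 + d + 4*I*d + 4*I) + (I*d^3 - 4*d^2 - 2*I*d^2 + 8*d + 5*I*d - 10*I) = I*d^3 - 3*d^2 - 2*I*d^2 + 9*d + 9*I*d - 6*I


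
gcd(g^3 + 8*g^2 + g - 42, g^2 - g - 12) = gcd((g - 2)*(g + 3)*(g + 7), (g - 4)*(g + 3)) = g + 3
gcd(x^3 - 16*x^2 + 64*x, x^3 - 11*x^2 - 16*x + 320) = x^2 - 16*x + 64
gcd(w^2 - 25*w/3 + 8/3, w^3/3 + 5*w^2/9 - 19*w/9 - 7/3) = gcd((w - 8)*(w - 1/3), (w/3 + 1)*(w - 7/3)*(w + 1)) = 1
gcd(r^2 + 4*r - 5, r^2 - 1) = r - 1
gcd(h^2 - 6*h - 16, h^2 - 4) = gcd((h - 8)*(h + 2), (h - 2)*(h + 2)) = h + 2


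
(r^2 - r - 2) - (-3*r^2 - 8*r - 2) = 4*r^2 + 7*r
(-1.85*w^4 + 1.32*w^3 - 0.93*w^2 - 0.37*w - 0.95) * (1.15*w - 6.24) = -2.1275*w^5 + 13.062*w^4 - 9.3063*w^3 + 5.3777*w^2 + 1.2163*w + 5.928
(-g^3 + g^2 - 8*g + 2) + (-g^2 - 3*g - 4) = -g^3 - 11*g - 2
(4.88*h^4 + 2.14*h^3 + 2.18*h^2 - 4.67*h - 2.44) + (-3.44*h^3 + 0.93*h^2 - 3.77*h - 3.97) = 4.88*h^4 - 1.3*h^3 + 3.11*h^2 - 8.44*h - 6.41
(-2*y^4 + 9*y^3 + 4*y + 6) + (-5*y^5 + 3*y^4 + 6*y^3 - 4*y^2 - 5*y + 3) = -5*y^5 + y^4 + 15*y^3 - 4*y^2 - y + 9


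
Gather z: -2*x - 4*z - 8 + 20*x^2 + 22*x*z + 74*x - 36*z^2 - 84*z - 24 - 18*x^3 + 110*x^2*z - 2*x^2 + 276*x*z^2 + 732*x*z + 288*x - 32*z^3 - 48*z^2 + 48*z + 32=-18*x^3 + 18*x^2 + 360*x - 32*z^3 + z^2*(276*x - 84) + z*(110*x^2 + 754*x - 40)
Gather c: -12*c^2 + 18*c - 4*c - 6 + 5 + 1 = -12*c^2 + 14*c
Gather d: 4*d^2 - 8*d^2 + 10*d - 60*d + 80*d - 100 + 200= -4*d^2 + 30*d + 100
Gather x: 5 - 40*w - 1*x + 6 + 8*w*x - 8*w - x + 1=-48*w + x*(8*w - 2) + 12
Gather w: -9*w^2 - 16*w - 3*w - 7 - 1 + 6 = -9*w^2 - 19*w - 2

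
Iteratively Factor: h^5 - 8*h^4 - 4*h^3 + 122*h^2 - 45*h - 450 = (h + 3)*(h^4 - 11*h^3 + 29*h^2 + 35*h - 150) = (h - 5)*(h + 3)*(h^3 - 6*h^2 - h + 30) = (h - 5)*(h + 2)*(h + 3)*(h^2 - 8*h + 15) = (h - 5)*(h - 3)*(h + 2)*(h + 3)*(h - 5)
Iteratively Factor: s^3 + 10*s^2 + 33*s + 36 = (s + 3)*(s^2 + 7*s + 12) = (s + 3)*(s + 4)*(s + 3)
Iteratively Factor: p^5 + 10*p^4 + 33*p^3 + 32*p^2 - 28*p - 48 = (p + 2)*(p^4 + 8*p^3 + 17*p^2 - 2*p - 24) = (p + 2)*(p + 3)*(p^3 + 5*p^2 + 2*p - 8) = (p + 2)*(p + 3)*(p + 4)*(p^2 + p - 2) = (p - 1)*(p + 2)*(p + 3)*(p + 4)*(p + 2)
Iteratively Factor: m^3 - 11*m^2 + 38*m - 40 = (m - 5)*(m^2 - 6*m + 8) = (m - 5)*(m - 4)*(m - 2)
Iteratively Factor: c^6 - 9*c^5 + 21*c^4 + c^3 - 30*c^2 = (c - 5)*(c^5 - 4*c^4 + c^3 + 6*c^2) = c*(c - 5)*(c^4 - 4*c^3 + c^2 + 6*c) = c*(c - 5)*(c - 2)*(c^3 - 2*c^2 - 3*c) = c*(c - 5)*(c - 3)*(c - 2)*(c^2 + c) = c^2*(c - 5)*(c - 3)*(c - 2)*(c + 1)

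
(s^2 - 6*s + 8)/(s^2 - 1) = (s^2 - 6*s + 8)/(s^2 - 1)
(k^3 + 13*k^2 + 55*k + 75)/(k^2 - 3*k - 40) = (k^2 + 8*k + 15)/(k - 8)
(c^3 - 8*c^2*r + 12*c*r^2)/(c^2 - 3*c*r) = (c^2 - 8*c*r + 12*r^2)/(c - 3*r)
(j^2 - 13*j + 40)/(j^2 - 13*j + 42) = (j^2 - 13*j + 40)/(j^2 - 13*j + 42)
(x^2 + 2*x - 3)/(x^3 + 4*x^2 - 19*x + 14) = (x + 3)/(x^2 + 5*x - 14)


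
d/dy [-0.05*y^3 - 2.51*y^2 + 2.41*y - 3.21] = -0.15*y^2 - 5.02*y + 2.41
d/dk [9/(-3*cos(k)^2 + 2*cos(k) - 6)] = 18*(1 - 3*cos(k))*sin(k)/(3*cos(k)^2 - 2*cos(k) + 6)^2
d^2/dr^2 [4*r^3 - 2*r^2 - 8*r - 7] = 24*r - 4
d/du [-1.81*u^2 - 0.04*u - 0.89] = -3.62*u - 0.04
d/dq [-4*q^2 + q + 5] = 1 - 8*q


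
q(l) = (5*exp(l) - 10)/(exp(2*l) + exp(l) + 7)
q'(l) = (5*exp(l) - 10)*(-2*exp(2*l) - exp(l))/(exp(2*l) + exp(l) + 7)^2 + 5*exp(l)/(exp(2*l) + exp(l) + 7)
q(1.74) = 0.41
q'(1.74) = -0.01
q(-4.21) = -1.41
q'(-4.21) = 0.01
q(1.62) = 0.41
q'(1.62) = 0.07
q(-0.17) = -0.68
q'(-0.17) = 0.67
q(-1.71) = -1.26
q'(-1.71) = 0.17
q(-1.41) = -1.20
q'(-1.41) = 0.23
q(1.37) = 0.37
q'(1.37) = 0.26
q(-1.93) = -1.29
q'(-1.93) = 0.14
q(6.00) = 0.01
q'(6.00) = -0.01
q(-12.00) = -1.43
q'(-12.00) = 0.00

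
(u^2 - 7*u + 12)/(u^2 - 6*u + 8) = (u - 3)/(u - 2)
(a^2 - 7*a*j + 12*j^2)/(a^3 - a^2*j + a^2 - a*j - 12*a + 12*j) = (a^2 - 7*a*j + 12*j^2)/(a^3 - a^2*j + a^2 - a*j - 12*a + 12*j)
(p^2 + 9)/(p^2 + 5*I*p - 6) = (p - 3*I)/(p + 2*I)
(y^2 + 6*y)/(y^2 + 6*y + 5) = y*(y + 6)/(y^2 + 6*y + 5)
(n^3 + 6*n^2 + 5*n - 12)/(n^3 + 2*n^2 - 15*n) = (n^3 + 6*n^2 + 5*n - 12)/(n*(n^2 + 2*n - 15))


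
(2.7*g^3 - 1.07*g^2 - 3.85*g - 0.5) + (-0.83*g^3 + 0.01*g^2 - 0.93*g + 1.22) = 1.87*g^3 - 1.06*g^2 - 4.78*g + 0.72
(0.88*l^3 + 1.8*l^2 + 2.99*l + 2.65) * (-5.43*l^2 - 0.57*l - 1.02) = -4.7784*l^5 - 10.2756*l^4 - 18.1593*l^3 - 17.9298*l^2 - 4.5603*l - 2.703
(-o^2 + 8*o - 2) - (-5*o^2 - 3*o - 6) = 4*o^2 + 11*o + 4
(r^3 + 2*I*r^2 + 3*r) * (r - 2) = r^4 - 2*r^3 + 2*I*r^3 + 3*r^2 - 4*I*r^2 - 6*r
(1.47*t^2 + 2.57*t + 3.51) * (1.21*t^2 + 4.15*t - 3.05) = 1.7787*t^4 + 9.2102*t^3 + 10.4291*t^2 + 6.728*t - 10.7055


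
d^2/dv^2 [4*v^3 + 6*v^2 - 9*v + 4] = 24*v + 12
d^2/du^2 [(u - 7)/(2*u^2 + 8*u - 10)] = (3*(1 - u)*(u^2 + 4*u - 5) + 4*(u - 7)*(u + 2)^2)/(u^2 + 4*u - 5)^3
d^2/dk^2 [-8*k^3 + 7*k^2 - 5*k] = 14 - 48*k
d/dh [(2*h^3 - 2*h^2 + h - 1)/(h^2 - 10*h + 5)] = (2*h^4 - 40*h^3 + 49*h^2 - 18*h - 5)/(h^4 - 20*h^3 + 110*h^2 - 100*h + 25)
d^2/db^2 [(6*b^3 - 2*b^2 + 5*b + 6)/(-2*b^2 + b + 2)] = 4*(-23*b^3 - 42*b^2 - 48*b - 6)/(8*b^6 - 12*b^5 - 18*b^4 + 23*b^3 + 18*b^2 - 12*b - 8)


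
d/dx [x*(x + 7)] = 2*x + 7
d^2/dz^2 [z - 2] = 0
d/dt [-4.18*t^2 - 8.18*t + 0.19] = -8.36*t - 8.18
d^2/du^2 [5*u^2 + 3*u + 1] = 10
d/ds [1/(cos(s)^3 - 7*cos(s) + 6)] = (3*cos(s)^2 - 7)*sin(s)/(cos(s)^3 - 7*cos(s) + 6)^2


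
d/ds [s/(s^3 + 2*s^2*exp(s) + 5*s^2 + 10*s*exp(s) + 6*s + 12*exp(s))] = (s^3 + 2*s^2*exp(s) + 5*s^2 - s*(2*s^2*exp(s) + 3*s^2 + 14*s*exp(s) + 10*s + 22*exp(s) + 6) + 10*s*exp(s) + 6*s + 12*exp(s))/(s^3 + 2*s^2*exp(s) + 5*s^2 + 10*s*exp(s) + 6*s + 12*exp(s))^2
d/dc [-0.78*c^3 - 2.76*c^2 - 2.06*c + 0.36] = -2.34*c^2 - 5.52*c - 2.06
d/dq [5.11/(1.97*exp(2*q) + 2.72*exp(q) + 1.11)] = (-20.1334*exp(q) - 13.8992)*exp(q)/(1.97*exp(2*q) + 2.72*exp(q) + 1.11)^2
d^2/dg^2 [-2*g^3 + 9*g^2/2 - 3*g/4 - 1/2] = 9 - 12*g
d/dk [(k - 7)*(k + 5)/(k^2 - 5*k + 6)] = (-3*k^2 + 82*k - 187)/(k^4 - 10*k^3 + 37*k^2 - 60*k + 36)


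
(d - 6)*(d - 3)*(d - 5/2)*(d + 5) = d^4 - 13*d^3/2 - 17*d^2 + 315*d/2 - 225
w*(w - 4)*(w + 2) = w^3 - 2*w^2 - 8*w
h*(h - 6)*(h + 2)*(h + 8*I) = h^4 - 4*h^3 + 8*I*h^3 - 12*h^2 - 32*I*h^2 - 96*I*h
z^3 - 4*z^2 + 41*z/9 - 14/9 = (z - 7/3)*(z - 1)*(z - 2/3)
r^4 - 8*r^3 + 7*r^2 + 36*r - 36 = (r - 6)*(r - 3)*(r - 1)*(r + 2)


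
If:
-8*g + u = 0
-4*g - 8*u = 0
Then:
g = 0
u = 0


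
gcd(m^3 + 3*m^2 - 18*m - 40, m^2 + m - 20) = m^2 + m - 20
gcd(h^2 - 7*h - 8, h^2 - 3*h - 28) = 1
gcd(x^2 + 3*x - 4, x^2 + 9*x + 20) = x + 4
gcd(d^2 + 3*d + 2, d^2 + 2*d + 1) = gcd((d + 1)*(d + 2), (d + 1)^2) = d + 1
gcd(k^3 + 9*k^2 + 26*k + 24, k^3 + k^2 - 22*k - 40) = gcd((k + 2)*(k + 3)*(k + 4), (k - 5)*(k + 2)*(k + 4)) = k^2 + 6*k + 8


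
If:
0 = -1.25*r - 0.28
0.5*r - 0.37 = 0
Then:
No Solution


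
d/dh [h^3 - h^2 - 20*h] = 3*h^2 - 2*h - 20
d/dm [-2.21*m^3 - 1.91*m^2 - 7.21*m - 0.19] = -6.63*m^2 - 3.82*m - 7.21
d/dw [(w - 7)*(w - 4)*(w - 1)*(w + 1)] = 4*w^3 - 33*w^2 + 54*w + 11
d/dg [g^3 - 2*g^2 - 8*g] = 3*g^2 - 4*g - 8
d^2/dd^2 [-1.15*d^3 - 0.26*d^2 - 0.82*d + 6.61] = -6.9*d - 0.52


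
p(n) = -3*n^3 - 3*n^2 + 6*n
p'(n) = -9*n^2 - 6*n + 6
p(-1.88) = -1.95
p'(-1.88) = -14.53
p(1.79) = -16.08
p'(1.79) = -33.58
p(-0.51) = -3.44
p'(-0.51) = 6.72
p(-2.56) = 15.31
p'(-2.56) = -37.62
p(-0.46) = -3.10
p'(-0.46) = 6.86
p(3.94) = -206.42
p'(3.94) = -157.35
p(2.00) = -24.00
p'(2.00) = -42.00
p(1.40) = -5.71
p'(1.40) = -20.04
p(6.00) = -720.00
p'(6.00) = -354.00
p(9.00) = -2376.00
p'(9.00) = -777.00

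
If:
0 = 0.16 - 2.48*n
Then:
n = 0.06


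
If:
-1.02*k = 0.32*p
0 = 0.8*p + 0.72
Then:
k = 0.28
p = -0.90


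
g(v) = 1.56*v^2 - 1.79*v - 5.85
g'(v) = 3.12*v - 1.79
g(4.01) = 12.06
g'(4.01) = 10.72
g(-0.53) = -4.46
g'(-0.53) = -3.44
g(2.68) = 0.56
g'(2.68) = 6.57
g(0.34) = -6.28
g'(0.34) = -0.73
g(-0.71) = -3.79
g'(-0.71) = -4.01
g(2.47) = -0.75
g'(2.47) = 5.92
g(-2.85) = 11.92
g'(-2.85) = -10.68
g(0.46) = -6.34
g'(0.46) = -0.35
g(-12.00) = 240.27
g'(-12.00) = -39.23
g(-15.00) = 372.00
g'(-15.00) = -48.59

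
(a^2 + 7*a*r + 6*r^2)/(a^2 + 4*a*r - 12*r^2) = (-a - r)/(-a + 2*r)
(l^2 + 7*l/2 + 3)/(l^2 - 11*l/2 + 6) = (2*l^2 + 7*l + 6)/(2*l^2 - 11*l + 12)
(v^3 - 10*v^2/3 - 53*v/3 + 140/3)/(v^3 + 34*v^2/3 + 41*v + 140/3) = (3*v^2 - 22*v + 35)/(3*v^2 + 22*v + 35)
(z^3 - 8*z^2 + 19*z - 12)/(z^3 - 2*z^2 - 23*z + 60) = (z - 1)/(z + 5)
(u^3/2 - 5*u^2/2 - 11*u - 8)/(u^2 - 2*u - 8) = (u^2 - 7*u - 8)/(2*(u - 4))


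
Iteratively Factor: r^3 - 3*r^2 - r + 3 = (r - 1)*(r^2 - 2*r - 3) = (r - 3)*(r - 1)*(r + 1)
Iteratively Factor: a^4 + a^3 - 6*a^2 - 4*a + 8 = (a + 2)*(a^3 - a^2 - 4*a + 4) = (a + 2)^2*(a^2 - 3*a + 2) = (a - 2)*(a + 2)^2*(a - 1)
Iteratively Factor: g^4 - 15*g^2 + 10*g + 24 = (g - 2)*(g^3 + 2*g^2 - 11*g - 12) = (g - 2)*(g + 1)*(g^2 + g - 12) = (g - 3)*(g - 2)*(g + 1)*(g + 4)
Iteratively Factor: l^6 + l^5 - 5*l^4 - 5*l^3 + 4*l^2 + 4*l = (l + 1)*(l^5 - 5*l^3 + 4*l) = (l - 2)*(l + 1)*(l^4 + 2*l^3 - l^2 - 2*l) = (l - 2)*(l + 1)^2*(l^3 + l^2 - 2*l) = l*(l - 2)*(l + 1)^2*(l^2 + l - 2) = l*(l - 2)*(l - 1)*(l + 1)^2*(l + 2)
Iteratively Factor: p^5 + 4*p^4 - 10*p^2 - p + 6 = (p - 1)*(p^4 + 5*p^3 + 5*p^2 - 5*p - 6) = (p - 1)*(p + 1)*(p^3 + 4*p^2 + p - 6) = (p - 1)*(p + 1)*(p + 2)*(p^2 + 2*p - 3) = (p - 1)*(p + 1)*(p + 2)*(p + 3)*(p - 1)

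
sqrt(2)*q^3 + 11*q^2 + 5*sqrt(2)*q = q*(q + 5*sqrt(2))*(sqrt(2)*q + 1)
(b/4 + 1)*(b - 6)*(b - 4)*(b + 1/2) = b^4/4 - 11*b^3/8 - 19*b^2/4 + 22*b + 12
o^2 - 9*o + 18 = (o - 6)*(o - 3)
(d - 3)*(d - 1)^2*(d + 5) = d^4 - 18*d^2 + 32*d - 15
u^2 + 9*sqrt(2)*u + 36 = (u + 3*sqrt(2))*(u + 6*sqrt(2))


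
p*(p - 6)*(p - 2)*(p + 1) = p^4 - 7*p^3 + 4*p^2 + 12*p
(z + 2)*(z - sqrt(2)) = z^2 - sqrt(2)*z + 2*z - 2*sqrt(2)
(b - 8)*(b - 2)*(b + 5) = b^3 - 5*b^2 - 34*b + 80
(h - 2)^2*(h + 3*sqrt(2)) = h^3 - 4*h^2 + 3*sqrt(2)*h^2 - 12*sqrt(2)*h + 4*h + 12*sqrt(2)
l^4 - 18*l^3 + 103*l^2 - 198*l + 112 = (l - 8)*(l - 7)*(l - 2)*(l - 1)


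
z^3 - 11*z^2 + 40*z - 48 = (z - 4)^2*(z - 3)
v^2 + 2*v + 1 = (v + 1)^2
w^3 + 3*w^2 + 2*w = w*(w + 1)*(w + 2)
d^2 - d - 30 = (d - 6)*(d + 5)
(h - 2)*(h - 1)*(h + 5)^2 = h^4 + 7*h^3 - 3*h^2 - 55*h + 50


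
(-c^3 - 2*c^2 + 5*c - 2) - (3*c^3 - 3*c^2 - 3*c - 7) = -4*c^3 + c^2 + 8*c + 5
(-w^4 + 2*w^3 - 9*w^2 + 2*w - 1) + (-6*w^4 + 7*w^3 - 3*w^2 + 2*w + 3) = -7*w^4 + 9*w^3 - 12*w^2 + 4*w + 2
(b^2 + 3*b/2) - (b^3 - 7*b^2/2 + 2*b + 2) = -b^3 + 9*b^2/2 - b/2 - 2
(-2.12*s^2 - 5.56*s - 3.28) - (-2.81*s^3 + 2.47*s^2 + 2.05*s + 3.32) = 2.81*s^3 - 4.59*s^2 - 7.61*s - 6.6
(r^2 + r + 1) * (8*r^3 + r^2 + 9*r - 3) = 8*r^5 + 9*r^4 + 18*r^3 + 7*r^2 + 6*r - 3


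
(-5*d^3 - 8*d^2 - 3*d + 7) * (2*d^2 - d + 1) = -10*d^5 - 11*d^4 - 3*d^3 + 9*d^2 - 10*d + 7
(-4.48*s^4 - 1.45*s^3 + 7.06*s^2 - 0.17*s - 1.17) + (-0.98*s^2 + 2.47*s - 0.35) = -4.48*s^4 - 1.45*s^3 + 6.08*s^2 + 2.3*s - 1.52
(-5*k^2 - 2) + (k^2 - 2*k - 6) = -4*k^2 - 2*k - 8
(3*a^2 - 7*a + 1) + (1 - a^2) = 2*a^2 - 7*a + 2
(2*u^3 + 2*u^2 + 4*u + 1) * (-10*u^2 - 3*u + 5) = -20*u^5 - 26*u^4 - 36*u^3 - 12*u^2 + 17*u + 5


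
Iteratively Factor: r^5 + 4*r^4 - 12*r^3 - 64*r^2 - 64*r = (r - 4)*(r^4 + 8*r^3 + 20*r^2 + 16*r) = (r - 4)*(r + 2)*(r^3 + 6*r^2 + 8*r) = r*(r - 4)*(r + 2)*(r^2 + 6*r + 8) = r*(r - 4)*(r + 2)*(r + 4)*(r + 2)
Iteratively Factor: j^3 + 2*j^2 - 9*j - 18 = (j - 3)*(j^2 + 5*j + 6) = (j - 3)*(j + 2)*(j + 3)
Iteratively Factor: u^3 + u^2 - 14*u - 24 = (u + 2)*(u^2 - u - 12) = (u + 2)*(u + 3)*(u - 4)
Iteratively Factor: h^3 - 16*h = (h)*(h^2 - 16) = h*(h - 4)*(h + 4)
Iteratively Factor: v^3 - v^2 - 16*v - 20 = (v - 5)*(v^2 + 4*v + 4) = (v - 5)*(v + 2)*(v + 2)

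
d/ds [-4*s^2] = -8*s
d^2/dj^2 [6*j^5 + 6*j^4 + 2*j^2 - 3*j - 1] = 120*j^3 + 72*j^2 + 4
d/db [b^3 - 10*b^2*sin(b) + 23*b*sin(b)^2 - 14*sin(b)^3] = -10*b^2*cos(b) + 3*b^2 - 20*b*sin(b) + 23*b*sin(2*b) - 42*sin(b)^2*cos(b) + 23*sin(b)^2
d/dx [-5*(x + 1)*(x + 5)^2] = 5*(-3*x - 7)*(x + 5)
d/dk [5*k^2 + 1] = 10*k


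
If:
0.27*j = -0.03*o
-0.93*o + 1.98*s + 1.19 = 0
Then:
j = -0.236559139784946*s - 0.142174432497013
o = 2.12903225806452*s + 1.27956989247312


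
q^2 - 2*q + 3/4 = (q - 3/2)*(q - 1/2)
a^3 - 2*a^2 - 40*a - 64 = (a - 8)*(a + 2)*(a + 4)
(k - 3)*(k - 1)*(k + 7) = k^3 + 3*k^2 - 25*k + 21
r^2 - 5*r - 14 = (r - 7)*(r + 2)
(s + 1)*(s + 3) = s^2 + 4*s + 3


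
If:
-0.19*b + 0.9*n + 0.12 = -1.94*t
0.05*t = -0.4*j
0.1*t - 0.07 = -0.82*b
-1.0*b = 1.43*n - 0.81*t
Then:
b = 0.09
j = 0.00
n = -0.07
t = -0.02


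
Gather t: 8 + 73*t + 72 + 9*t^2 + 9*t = 9*t^2 + 82*t + 80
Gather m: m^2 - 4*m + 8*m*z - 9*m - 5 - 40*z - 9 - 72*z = m^2 + m*(8*z - 13) - 112*z - 14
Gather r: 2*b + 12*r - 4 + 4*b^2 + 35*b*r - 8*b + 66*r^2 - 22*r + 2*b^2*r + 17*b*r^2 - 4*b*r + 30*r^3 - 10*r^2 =4*b^2 - 6*b + 30*r^3 + r^2*(17*b + 56) + r*(2*b^2 + 31*b - 10) - 4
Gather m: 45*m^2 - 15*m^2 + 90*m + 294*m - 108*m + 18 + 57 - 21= 30*m^2 + 276*m + 54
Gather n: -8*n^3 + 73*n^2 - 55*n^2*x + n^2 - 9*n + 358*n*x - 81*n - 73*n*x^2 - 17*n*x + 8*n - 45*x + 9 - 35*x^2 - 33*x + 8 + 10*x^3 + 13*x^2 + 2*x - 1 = -8*n^3 + n^2*(74 - 55*x) + n*(-73*x^2 + 341*x - 82) + 10*x^3 - 22*x^2 - 76*x + 16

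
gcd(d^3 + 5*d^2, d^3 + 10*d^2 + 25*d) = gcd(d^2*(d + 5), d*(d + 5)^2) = d^2 + 5*d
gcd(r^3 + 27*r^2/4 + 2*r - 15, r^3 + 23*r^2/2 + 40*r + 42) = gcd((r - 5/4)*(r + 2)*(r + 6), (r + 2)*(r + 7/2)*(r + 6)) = r^2 + 8*r + 12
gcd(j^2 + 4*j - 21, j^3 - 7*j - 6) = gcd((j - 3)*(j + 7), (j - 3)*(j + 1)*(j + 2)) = j - 3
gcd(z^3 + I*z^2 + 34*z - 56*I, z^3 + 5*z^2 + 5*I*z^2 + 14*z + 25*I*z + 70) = z^2 + 5*I*z + 14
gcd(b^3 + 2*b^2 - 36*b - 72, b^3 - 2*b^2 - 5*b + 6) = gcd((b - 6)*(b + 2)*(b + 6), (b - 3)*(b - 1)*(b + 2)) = b + 2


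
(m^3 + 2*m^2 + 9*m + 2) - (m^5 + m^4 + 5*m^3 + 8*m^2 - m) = -m^5 - m^4 - 4*m^3 - 6*m^2 + 10*m + 2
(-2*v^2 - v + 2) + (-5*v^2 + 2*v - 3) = -7*v^2 + v - 1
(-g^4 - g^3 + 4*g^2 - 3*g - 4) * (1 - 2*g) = 2*g^5 + g^4 - 9*g^3 + 10*g^2 + 5*g - 4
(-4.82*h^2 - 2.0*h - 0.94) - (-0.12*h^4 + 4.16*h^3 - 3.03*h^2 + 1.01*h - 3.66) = 0.12*h^4 - 4.16*h^3 - 1.79*h^2 - 3.01*h + 2.72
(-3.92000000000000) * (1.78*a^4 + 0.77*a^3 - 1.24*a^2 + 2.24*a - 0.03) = -6.9776*a^4 - 3.0184*a^3 + 4.8608*a^2 - 8.7808*a + 0.1176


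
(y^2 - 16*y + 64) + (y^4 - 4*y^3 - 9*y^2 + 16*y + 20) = y^4 - 4*y^3 - 8*y^2 + 84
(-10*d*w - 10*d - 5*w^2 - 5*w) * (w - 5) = -10*d*w^2 + 40*d*w + 50*d - 5*w^3 + 20*w^2 + 25*w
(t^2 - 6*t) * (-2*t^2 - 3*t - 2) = -2*t^4 + 9*t^3 + 16*t^2 + 12*t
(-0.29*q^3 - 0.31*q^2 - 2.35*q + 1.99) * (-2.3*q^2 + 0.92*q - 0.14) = 0.667*q^5 + 0.4462*q^4 + 5.1604*q^3 - 6.6956*q^2 + 2.1598*q - 0.2786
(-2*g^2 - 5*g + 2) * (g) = -2*g^3 - 5*g^2 + 2*g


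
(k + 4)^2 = k^2 + 8*k + 16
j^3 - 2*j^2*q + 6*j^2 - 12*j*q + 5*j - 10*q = (j + 1)*(j + 5)*(j - 2*q)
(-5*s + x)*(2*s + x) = -10*s^2 - 3*s*x + x^2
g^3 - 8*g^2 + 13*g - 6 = (g - 6)*(g - 1)^2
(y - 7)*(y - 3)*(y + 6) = y^3 - 4*y^2 - 39*y + 126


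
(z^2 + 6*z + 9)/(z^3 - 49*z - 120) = (z + 3)/(z^2 - 3*z - 40)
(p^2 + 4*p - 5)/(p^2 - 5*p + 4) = (p + 5)/(p - 4)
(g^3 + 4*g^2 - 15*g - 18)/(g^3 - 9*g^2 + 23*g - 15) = (g^2 + 7*g + 6)/(g^2 - 6*g + 5)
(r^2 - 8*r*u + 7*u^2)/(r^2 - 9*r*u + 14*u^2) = (r - u)/(r - 2*u)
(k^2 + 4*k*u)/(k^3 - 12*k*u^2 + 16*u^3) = k/(k^2 - 4*k*u + 4*u^2)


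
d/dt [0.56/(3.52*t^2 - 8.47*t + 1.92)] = (4.7432 - 3.9424*t)/(3.52*t^2 - 8.47*t + 1.92)^2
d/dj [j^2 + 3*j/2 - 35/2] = 2*j + 3/2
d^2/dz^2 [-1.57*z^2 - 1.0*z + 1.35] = -3.14000000000000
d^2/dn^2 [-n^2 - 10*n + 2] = -2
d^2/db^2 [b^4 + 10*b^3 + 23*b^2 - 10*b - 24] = 12*b^2 + 60*b + 46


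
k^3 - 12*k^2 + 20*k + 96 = (k - 8)*(k - 6)*(k + 2)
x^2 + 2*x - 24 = (x - 4)*(x + 6)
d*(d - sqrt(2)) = d^2 - sqrt(2)*d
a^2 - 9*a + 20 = (a - 5)*(a - 4)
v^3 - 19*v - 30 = (v - 5)*(v + 2)*(v + 3)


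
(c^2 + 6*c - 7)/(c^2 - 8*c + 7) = (c + 7)/(c - 7)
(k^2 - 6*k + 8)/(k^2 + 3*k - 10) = (k - 4)/(k + 5)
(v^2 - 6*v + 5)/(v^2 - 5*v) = (v - 1)/v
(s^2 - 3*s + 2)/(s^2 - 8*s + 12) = (s - 1)/(s - 6)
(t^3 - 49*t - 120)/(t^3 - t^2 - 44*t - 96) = (t + 5)/(t + 4)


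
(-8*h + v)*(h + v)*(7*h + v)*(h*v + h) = -56*h^4*v - 56*h^4 - 57*h^3*v^2 - 57*h^3*v + h*v^4 + h*v^3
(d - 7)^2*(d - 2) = d^3 - 16*d^2 + 77*d - 98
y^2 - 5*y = y*(y - 5)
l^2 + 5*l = l*(l + 5)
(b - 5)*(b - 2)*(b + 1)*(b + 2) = b^4 - 4*b^3 - 9*b^2 + 16*b + 20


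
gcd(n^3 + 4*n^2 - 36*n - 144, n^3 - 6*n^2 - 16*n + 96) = n^2 - 2*n - 24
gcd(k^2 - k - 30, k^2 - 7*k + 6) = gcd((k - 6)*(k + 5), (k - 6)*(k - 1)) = k - 6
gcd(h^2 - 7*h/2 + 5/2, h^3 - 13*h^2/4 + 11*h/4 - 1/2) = h - 1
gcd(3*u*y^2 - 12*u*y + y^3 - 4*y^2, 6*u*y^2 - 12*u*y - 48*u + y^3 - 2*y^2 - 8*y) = y - 4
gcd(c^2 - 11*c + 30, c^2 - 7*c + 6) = c - 6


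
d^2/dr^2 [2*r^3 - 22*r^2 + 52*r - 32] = 12*r - 44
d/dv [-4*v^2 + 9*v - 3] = 9 - 8*v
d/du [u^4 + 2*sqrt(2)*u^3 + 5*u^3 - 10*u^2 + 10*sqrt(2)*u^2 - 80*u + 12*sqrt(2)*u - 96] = 4*u^3 + 6*sqrt(2)*u^2 + 15*u^2 - 20*u + 20*sqrt(2)*u - 80 + 12*sqrt(2)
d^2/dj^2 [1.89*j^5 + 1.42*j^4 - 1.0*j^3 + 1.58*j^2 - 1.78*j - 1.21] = 37.8*j^3 + 17.04*j^2 - 6.0*j + 3.16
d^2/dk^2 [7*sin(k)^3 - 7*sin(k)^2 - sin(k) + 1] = -63*sin(k)^3 + 28*sin(k)^2 + 43*sin(k) - 14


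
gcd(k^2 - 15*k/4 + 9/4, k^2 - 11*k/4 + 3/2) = k - 3/4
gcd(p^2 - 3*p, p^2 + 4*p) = p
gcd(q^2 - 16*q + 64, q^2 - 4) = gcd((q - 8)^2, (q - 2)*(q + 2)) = 1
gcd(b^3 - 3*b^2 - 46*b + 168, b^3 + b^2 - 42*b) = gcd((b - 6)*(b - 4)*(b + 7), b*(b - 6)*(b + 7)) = b^2 + b - 42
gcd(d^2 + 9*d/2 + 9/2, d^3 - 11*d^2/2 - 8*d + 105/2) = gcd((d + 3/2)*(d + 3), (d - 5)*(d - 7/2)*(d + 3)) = d + 3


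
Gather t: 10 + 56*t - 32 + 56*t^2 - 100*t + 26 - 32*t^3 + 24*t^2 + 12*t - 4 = -32*t^3 + 80*t^2 - 32*t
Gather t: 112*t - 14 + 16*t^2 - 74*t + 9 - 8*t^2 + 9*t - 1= 8*t^2 + 47*t - 6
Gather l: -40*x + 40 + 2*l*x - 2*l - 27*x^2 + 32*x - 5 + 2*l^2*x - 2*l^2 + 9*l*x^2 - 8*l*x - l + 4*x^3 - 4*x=l^2*(2*x - 2) + l*(9*x^2 - 6*x - 3) + 4*x^3 - 27*x^2 - 12*x + 35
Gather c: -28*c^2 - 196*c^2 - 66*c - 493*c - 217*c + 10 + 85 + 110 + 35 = -224*c^2 - 776*c + 240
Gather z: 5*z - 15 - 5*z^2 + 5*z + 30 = -5*z^2 + 10*z + 15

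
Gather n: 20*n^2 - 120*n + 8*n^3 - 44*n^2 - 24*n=8*n^3 - 24*n^2 - 144*n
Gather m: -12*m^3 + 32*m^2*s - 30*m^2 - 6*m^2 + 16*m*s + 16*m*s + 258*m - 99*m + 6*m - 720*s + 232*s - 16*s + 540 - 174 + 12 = -12*m^3 + m^2*(32*s - 36) + m*(32*s + 165) - 504*s + 378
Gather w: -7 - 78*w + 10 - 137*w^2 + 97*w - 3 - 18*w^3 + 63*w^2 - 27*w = -18*w^3 - 74*w^2 - 8*w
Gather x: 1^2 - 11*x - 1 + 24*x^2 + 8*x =24*x^2 - 3*x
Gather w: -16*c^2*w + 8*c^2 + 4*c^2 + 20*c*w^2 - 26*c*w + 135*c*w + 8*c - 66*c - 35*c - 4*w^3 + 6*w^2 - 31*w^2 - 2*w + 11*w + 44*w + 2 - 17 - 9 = 12*c^2 - 93*c - 4*w^3 + w^2*(20*c - 25) + w*(-16*c^2 + 109*c + 53) - 24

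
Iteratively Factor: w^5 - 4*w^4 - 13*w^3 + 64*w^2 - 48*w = (w + 4)*(w^4 - 8*w^3 + 19*w^2 - 12*w) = (w - 4)*(w + 4)*(w^3 - 4*w^2 + 3*w) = w*(w - 4)*(w + 4)*(w^2 - 4*w + 3) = w*(w - 4)*(w - 3)*(w + 4)*(w - 1)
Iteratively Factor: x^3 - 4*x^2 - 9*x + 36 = (x - 3)*(x^2 - x - 12) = (x - 3)*(x + 3)*(x - 4)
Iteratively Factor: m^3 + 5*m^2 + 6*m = (m)*(m^2 + 5*m + 6) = m*(m + 2)*(m + 3)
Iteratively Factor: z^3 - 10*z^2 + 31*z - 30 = (z - 5)*(z^2 - 5*z + 6) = (z - 5)*(z - 3)*(z - 2)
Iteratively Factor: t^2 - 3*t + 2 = (t - 2)*(t - 1)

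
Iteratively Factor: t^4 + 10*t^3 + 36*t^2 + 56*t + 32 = (t + 2)*(t^3 + 8*t^2 + 20*t + 16) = (t + 2)^2*(t^2 + 6*t + 8) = (t + 2)^3*(t + 4)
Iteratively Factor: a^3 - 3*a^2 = (a)*(a^2 - 3*a) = a^2*(a - 3)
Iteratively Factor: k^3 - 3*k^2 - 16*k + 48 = (k - 4)*(k^2 + k - 12) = (k - 4)*(k - 3)*(k + 4)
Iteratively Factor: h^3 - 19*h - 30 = (h + 2)*(h^2 - 2*h - 15) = (h + 2)*(h + 3)*(h - 5)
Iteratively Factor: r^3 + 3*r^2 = (r)*(r^2 + 3*r) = r^2*(r + 3)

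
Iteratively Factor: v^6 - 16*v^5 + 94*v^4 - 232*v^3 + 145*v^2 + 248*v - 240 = (v + 1)*(v^5 - 17*v^4 + 111*v^3 - 343*v^2 + 488*v - 240) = (v - 4)*(v + 1)*(v^4 - 13*v^3 + 59*v^2 - 107*v + 60) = (v - 4)*(v - 3)*(v + 1)*(v^3 - 10*v^2 + 29*v - 20) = (v - 5)*(v - 4)*(v - 3)*(v + 1)*(v^2 - 5*v + 4) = (v - 5)*(v - 4)^2*(v - 3)*(v + 1)*(v - 1)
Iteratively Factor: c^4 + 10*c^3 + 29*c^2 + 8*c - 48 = (c + 4)*(c^3 + 6*c^2 + 5*c - 12) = (c - 1)*(c + 4)*(c^2 + 7*c + 12) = (c - 1)*(c + 3)*(c + 4)*(c + 4)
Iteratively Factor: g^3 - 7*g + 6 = (g - 1)*(g^2 + g - 6) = (g - 2)*(g - 1)*(g + 3)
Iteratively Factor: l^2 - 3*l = (l - 3)*(l)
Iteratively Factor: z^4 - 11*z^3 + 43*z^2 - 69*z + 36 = (z - 3)*(z^3 - 8*z^2 + 19*z - 12) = (z - 3)^2*(z^2 - 5*z + 4) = (z - 4)*(z - 3)^2*(z - 1)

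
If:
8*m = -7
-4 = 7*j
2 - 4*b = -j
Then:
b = 5/14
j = -4/7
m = -7/8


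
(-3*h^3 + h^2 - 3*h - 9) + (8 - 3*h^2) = -3*h^3 - 2*h^2 - 3*h - 1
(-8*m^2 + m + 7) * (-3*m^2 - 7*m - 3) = 24*m^4 + 53*m^3 - 4*m^2 - 52*m - 21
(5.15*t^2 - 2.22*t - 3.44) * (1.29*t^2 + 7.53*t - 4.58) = 6.6435*t^4 + 35.9157*t^3 - 44.7412*t^2 - 15.7356*t + 15.7552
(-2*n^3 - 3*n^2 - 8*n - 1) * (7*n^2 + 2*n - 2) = -14*n^5 - 25*n^4 - 58*n^3 - 17*n^2 + 14*n + 2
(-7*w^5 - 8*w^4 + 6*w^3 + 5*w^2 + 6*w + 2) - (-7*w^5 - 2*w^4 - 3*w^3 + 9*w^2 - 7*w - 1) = -6*w^4 + 9*w^3 - 4*w^2 + 13*w + 3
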